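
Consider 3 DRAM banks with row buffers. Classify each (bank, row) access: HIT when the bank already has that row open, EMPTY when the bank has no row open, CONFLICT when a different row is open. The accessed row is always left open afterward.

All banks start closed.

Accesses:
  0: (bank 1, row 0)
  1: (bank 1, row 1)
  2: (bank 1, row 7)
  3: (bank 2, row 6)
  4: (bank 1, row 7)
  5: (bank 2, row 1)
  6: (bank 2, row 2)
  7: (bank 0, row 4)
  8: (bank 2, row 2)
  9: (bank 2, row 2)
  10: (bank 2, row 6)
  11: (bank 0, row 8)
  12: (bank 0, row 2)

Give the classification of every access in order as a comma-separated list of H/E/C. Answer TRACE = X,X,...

  [0] b1 r0: no row ⇒ E
  [1] b1 r1: had r0 ⇒ C
  [2] b1 r7: had r1 ⇒ C
  [3] b2 r6: no row ⇒ E
  [4] b1 r7: had r7 ⇒ H
  [5] b2 r1: had r6 ⇒ C
  [6] b2 r2: had r1 ⇒ C
  [7] b0 r4: no row ⇒ E
  [8] b2 r2: had r2 ⇒ H
  [9] b2 r2: had r2 ⇒ H
  [10] b2 r6: had r2 ⇒ C
  [11] b0 r8: had r4 ⇒ C
  [12] b0 r2: had r8 ⇒ C

TRACE = E,C,C,E,H,C,C,E,H,H,C,C,C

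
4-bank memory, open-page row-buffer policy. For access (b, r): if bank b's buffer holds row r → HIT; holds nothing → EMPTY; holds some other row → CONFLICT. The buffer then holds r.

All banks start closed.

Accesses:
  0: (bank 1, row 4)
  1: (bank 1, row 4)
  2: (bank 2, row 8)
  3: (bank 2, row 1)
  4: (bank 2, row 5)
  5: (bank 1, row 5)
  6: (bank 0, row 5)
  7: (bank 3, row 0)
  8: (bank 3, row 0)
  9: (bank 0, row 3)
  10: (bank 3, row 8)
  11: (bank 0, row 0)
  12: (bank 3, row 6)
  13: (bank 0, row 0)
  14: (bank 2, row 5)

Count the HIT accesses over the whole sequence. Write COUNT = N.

step 0: bank1 None->4 [EMPTY]
step 1: bank1 4->4 [HIT]
step 2: bank2 None->8 [EMPTY]
step 3: bank2 8->1 [CONFLICT]
step 4: bank2 1->5 [CONFLICT]
step 5: bank1 4->5 [CONFLICT]
step 6: bank0 None->5 [EMPTY]
step 7: bank3 None->0 [EMPTY]
step 8: bank3 0->0 [HIT]
step 9: bank0 5->3 [CONFLICT]
step 10: bank3 0->8 [CONFLICT]
step 11: bank0 3->0 [CONFLICT]
step 12: bank3 8->6 [CONFLICT]
step 13: bank0 0->0 [HIT]
step 14: bank2 5->5 [HIT]

COUNT = 4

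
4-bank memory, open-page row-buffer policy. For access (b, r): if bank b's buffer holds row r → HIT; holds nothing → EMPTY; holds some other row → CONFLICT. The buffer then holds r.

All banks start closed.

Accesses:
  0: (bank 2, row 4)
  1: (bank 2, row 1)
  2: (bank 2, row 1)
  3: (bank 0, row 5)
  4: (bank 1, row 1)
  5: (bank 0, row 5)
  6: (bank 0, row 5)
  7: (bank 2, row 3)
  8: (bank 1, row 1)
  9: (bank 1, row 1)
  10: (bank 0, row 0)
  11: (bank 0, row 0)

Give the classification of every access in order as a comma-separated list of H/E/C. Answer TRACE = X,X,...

TRACE = E,C,H,E,E,H,H,C,H,H,C,H

#0 (2,4) E
#1 (2,1) C  (was 4)
#2 (2,1) H  (was 1)
#3 (0,5) E
#4 (1,1) E
#5 (0,5) H  (was 5)
#6 (0,5) H  (was 5)
#7 (2,3) C  (was 1)
#8 (1,1) H  (was 1)
#9 (1,1) H  (was 1)
#10 (0,0) C  (was 5)
#11 (0,0) H  (was 0)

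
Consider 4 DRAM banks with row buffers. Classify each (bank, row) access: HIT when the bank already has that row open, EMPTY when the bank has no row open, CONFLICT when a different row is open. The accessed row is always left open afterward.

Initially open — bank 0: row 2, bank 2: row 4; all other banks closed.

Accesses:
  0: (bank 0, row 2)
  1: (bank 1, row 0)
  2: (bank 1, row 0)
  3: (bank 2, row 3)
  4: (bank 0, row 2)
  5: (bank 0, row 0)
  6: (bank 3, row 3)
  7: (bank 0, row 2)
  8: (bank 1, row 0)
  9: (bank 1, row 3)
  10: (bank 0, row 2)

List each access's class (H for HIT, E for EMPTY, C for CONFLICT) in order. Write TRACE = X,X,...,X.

0: bank 0 row 2 — prev 2 → HIT
1: bank 1 row 0 — prev None → EMPTY
2: bank 1 row 0 — prev 0 → HIT
3: bank 2 row 3 — prev 4 → CONFLICT
4: bank 0 row 2 — prev 2 → HIT
5: bank 0 row 0 — prev 2 → CONFLICT
6: bank 3 row 3 — prev None → EMPTY
7: bank 0 row 2 — prev 0 → CONFLICT
8: bank 1 row 0 — prev 0 → HIT
9: bank 1 row 3 — prev 0 → CONFLICT
10: bank 0 row 2 — prev 2 → HIT

TRACE = H,E,H,C,H,C,E,C,H,C,H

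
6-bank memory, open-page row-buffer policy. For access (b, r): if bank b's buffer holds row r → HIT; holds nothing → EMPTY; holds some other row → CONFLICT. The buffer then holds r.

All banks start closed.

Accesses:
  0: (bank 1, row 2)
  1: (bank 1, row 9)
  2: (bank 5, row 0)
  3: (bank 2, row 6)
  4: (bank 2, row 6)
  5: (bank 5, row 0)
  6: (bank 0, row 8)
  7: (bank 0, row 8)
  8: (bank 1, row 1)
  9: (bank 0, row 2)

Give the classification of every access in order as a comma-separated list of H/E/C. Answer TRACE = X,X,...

0: bank 1 row 2 — prev None → EMPTY
1: bank 1 row 9 — prev 2 → CONFLICT
2: bank 5 row 0 — prev None → EMPTY
3: bank 2 row 6 — prev None → EMPTY
4: bank 2 row 6 — prev 6 → HIT
5: bank 5 row 0 — prev 0 → HIT
6: bank 0 row 8 — prev None → EMPTY
7: bank 0 row 8 — prev 8 → HIT
8: bank 1 row 1 — prev 9 → CONFLICT
9: bank 0 row 2 — prev 8 → CONFLICT

TRACE = E,C,E,E,H,H,E,H,C,C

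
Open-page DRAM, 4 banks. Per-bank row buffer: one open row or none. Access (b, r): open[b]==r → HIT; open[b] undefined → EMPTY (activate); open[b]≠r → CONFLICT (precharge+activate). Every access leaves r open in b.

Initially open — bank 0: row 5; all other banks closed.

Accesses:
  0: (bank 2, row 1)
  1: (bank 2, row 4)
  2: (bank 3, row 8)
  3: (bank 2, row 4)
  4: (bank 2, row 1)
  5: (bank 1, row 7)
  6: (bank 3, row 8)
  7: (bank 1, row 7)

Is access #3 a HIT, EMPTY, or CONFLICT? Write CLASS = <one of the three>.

0: bank 2 row 1 — prev None → EMPTY
1: bank 2 row 4 — prev 1 → CONFLICT
2: bank 3 row 8 — prev None → EMPTY
3: bank 2 row 4 — prev 4 → HIT
4: bank 2 row 1 — prev 4 → CONFLICT
5: bank 1 row 7 — prev None → EMPTY
6: bank 3 row 8 — prev 8 → HIT
7: bank 1 row 7 — prev 7 → HIT

CLASS = HIT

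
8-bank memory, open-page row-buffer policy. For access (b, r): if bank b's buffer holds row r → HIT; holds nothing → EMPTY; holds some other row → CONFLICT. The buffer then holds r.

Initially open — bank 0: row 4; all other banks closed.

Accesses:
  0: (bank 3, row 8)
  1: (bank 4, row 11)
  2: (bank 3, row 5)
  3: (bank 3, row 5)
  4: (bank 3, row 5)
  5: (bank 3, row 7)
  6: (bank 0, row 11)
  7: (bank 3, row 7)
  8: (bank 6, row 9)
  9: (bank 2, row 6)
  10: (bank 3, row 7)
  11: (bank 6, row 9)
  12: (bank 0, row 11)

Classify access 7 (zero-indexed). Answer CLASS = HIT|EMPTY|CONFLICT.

CLASS = HIT

0: bank 3 row 8 — prev None → EMPTY
1: bank 4 row 11 — prev None → EMPTY
2: bank 3 row 5 — prev 8 → CONFLICT
3: bank 3 row 5 — prev 5 → HIT
4: bank 3 row 5 — prev 5 → HIT
5: bank 3 row 7 — prev 5 → CONFLICT
6: bank 0 row 11 — prev 4 → CONFLICT
7: bank 3 row 7 — prev 7 → HIT
8: bank 6 row 9 — prev None → EMPTY
9: bank 2 row 6 — prev None → EMPTY
10: bank 3 row 7 — prev 7 → HIT
11: bank 6 row 9 — prev 9 → HIT
12: bank 0 row 11 — prev 11 → HIT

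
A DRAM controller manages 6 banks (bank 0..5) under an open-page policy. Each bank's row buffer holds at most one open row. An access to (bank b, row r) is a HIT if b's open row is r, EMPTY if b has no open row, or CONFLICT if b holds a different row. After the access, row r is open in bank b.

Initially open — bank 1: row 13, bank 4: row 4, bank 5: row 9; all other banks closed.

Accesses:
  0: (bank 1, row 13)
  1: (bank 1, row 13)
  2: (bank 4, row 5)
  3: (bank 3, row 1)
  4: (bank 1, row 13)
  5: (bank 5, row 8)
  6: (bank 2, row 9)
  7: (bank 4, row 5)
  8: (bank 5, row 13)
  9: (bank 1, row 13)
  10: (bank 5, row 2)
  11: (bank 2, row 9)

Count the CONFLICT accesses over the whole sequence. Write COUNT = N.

step 0: bank1 13->13 [HIT]
step 1: bank1 13->13 [HIT]
step 2: bank4 4->5 [CONFLICT]
step 3: bank3 None->1 [EMPTY]
step 4: bank1 13->13 [HIT]
step 5: bank5 9->8 [CONFLICT]
step 6: bank2 None->9 [EMPTY]
step 7: bank4 5->5 [HIT]
step 8: bank5 8->13 [CONFLICT]
step 9: bank1 13->13 [HIT]
step 10: bank5 13->2 [CONFLICT]
step 11: bank2 9->9 [HIT]

COUNT = 4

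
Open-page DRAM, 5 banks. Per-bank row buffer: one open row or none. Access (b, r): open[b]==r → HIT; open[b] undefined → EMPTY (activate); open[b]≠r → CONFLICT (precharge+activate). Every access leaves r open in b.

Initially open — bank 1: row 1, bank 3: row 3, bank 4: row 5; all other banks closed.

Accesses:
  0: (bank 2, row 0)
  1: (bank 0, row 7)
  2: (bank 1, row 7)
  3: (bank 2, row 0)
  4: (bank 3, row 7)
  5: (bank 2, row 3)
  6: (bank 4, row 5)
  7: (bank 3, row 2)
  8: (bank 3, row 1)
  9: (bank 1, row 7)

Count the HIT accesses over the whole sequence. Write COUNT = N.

  [0] b2 r0: no row ⇒ E
  [1] b0 r7: no row ⇒ E
  [2] b1 r7: had r1 ⇒ C
  [3] b2 r0: had r0 ⇒ H
  [4] b3 r7: had r3 ⇒ C
  [5] b2 r3: had r0 ⇒ C
  [6] b4 r5: had r5 ⇒ H
  [7] b3 r2: had r7 ⇒ C
  [8] b3 r1: had r2 ⇒ C
  [9] b1 r7: had r7 ⇒ H

COUNT = 3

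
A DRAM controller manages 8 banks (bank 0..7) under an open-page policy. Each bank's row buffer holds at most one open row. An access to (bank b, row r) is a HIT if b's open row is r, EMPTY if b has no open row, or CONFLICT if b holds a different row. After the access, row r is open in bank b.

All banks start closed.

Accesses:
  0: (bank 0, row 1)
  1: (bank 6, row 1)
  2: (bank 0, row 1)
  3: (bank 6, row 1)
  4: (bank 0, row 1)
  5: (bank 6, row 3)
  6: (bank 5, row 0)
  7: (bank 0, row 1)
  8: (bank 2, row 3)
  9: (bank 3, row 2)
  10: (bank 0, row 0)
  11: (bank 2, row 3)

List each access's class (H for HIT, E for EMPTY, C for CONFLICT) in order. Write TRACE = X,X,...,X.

0: bank 0 row 1 — prev None → EMPTY
1: bank 6 row 1 — prev None → EMPTY
2: bank 0 row 1 — prev 1 → HIT
3: bank 6 row 1 — prev 1 → HIT
4: bank 0 row 1 — prev 1 → HIT
5: bank 6 row 3 — prev 1 → CONFLICT
6: bank 5 row 0 — prev None → EMPTY
7: bank 0 row 1 — prev 1 → HIT
8: bank 2 row 3 — prev None → EMPTY
9: bank 3 row 2 — prev None → EMPTY
10: bank 0 row 0 — prev 1 → CONFLICT
11: bank 2 row 3 — prev 3 → HIT

TRACE = E,E,H,H,H,C,E,H,E,E,C,H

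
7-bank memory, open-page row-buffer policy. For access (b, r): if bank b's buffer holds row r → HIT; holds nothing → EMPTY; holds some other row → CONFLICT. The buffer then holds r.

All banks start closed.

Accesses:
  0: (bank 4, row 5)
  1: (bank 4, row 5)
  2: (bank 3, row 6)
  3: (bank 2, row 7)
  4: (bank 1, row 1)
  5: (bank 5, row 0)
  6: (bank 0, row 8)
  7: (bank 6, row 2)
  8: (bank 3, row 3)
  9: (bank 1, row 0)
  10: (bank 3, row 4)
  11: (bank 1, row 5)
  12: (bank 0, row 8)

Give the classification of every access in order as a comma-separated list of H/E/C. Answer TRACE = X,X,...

TRACE = E,H,E,E,E,E,E,E,C,C,C,C,H

#0 (4,5) E
#1 (4,5) H  (was 5)
#2 (3,6) E
#3 (2,7) E
#4 (1,1) E
#5 (5,0) E
#6 (0,8) E
#7 (6,2) E
#8 (3,3) C  (was 6)
#9 (1,0) C  (was 1)
#10 (3,4) C  (was 3)
#11 (1,5) C  (was 0)
#12 (0,8) H  (was 8)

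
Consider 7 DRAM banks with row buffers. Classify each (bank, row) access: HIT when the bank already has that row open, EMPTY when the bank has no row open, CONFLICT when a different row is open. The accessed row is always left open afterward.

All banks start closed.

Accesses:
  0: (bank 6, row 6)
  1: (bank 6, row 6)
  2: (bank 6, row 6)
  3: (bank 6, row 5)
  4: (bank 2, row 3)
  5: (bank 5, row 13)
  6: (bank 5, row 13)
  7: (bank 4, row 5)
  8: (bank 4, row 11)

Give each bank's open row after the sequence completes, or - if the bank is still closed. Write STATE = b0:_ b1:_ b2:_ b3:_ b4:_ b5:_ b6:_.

#0 (6,6) E
#1 (6,6) H  (was 6)
#2 (6,6) H  (was 6)
#3 (6,5) C  (was 6)
#4 (2,3) E
#5 (5,13) E
#6 (5,13) H  (was 13)
#7 (4,5) E
#8 (4,11) C  (was 5)

STATE = b0:- b1:- b2:3 b3:- b4:11 b5:13 b6:5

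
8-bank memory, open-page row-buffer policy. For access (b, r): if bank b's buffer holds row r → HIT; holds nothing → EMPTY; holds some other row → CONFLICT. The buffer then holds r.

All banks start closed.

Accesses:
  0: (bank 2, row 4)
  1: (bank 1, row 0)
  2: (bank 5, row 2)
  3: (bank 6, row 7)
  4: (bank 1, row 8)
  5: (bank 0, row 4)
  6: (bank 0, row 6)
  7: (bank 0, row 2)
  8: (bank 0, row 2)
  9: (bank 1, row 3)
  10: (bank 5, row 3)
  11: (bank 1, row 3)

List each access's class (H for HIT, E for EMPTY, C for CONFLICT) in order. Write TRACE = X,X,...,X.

#0 (2,4) E
#1 (1,0) E
#2 (5,2) E
#3 (6,7) E
#4 (1,8) C  (was 0)
#5 (0,4) E
#6 (0,6) C  (was 4)
#7 (0,2) C  (was 6)
#8 (0,2) H  (was 2)
#9 (1,3) C  (was 8)
#10 (5,3) C  (was 2)
#11 (1,3) H  (was 3)

TRACE = E,E,E,E,C,E,C,C,H,C,C,H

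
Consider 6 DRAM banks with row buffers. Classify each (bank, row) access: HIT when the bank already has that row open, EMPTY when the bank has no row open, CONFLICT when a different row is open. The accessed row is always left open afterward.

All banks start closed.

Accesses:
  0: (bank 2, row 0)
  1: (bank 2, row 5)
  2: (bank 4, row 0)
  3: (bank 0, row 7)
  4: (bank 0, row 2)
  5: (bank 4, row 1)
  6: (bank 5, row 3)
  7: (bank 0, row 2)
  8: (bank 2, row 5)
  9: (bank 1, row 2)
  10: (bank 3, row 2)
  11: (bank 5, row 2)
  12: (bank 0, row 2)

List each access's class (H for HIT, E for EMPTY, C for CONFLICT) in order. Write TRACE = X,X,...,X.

TRACE = E,C,E,E,C,C,E,H,H,E,E,C,H

#0 (2,0) E
#1 (2,5) C  (was 0)
#2 (4,0) E
#3 (0,7) E
#4 (0,2) C  (was 7)
#5 (4,1) C  (was 0)
#6 (5,3) E
#7 (0,2) H  (was 2)
#8 (2,5) H  (was 5)
#9 (1,2) E
#10 (3,2) E
#11 (5,2) C  (was 3)
#12 (0,2) H  (was 2)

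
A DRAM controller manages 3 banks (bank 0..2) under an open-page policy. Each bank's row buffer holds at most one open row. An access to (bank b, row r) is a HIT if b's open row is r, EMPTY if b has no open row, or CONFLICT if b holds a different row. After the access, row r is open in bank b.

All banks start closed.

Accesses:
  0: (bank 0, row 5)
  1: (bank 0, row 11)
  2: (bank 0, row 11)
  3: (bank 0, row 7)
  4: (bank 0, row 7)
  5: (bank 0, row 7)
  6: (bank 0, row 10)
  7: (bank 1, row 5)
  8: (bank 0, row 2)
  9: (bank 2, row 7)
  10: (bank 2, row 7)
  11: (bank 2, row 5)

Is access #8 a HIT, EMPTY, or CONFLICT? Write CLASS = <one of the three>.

step 0: bank0 None->5 [EMPTY]
step 1: bank0 5->11 [CONFLICT]
step 2: bank0 11->11 [HIT]
step 3: bank0 11->7 [CONFLICT]
step 4: bank0 7->7 [HIT]
step 5: bank0 7->7 [HIT]
step 6: bank0 7->10 [CONFLICT]
step 7: bank1 None->5 [EMPTY]
step 8: bank0 10->2 [CONFLICT]
step 9: bank2 None->7 [EMPTY]
step 10: bank2 7->7 [HIT]
step 11: bank2 7->5 [CONFLICT]

CLASS = CONFLICT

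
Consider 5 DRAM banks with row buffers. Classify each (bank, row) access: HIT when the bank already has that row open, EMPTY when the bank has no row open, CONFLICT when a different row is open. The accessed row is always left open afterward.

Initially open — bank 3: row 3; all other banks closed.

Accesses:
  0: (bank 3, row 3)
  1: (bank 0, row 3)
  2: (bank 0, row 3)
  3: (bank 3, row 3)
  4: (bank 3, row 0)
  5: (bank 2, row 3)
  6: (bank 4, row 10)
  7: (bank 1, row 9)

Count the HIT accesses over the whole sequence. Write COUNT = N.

step 0: bank3 3->3 [HIT]
step 1: bank0 None->3 [EMPTY]
step 2: bank0 3->3 [HIT]
step 3: bank3 3->3 [HIT]
step 4: bank3 3->0 [CONFLICT]
step 5: bank2 None->3 [EMPTY]
step 6: bank4 None->10 [EMPTY]
step 7: bank1 None->9 [EMPTY]

COUNT = 3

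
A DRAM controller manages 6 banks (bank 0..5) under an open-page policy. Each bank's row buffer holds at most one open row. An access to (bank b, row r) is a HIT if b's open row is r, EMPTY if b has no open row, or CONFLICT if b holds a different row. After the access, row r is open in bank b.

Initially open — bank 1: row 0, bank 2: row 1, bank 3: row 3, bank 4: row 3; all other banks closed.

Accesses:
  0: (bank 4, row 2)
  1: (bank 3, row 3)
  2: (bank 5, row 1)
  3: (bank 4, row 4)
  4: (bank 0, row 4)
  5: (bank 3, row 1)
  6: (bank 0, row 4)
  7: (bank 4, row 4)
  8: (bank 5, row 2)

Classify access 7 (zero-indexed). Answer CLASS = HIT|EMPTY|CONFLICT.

#0 (4,2) C  (was 3)
#1 (3,3) H  (was 3)
#2 (5,1) E
#3 (4,4) C  (was 2)
#4 (0,4) E
#5 (3,1) C  (was 3)
#6 (0,4) H  (was 4)
#7 (4,4) H  (was 4)
#8 (5,2) C  (was 1)

CLASS = HIT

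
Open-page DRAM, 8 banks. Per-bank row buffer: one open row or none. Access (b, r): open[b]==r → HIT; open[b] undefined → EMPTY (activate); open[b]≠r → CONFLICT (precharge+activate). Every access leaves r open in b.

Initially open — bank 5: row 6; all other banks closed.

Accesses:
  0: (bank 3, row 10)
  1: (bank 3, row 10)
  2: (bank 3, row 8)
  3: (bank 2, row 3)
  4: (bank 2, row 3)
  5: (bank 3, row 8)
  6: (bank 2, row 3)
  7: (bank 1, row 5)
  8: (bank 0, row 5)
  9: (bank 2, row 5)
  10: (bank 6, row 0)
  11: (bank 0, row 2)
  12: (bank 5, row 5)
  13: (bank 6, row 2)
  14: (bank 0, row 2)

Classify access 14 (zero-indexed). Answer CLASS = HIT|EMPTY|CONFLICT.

CLASS = HIT

step 0: bank3 None->10 [EMPTY]
step 1: bank3 10->10 [HIT]
step 2: bank3 10->8 [CONFLICT]
step 3: bank2 None->3 [EMPTY]
step 4: bank2 3->3 [HIT]
step 5: bank3 8->8 [HIT]
step 6: bank2 3->3 [HIT]
step 7: bank1 None->5 [EMPTY]
step 8: bank0 None->5 [EMPTY]
step 9: bank2 3->5 [CONFLICT]
step 10: bank6 None->0 [EMPTY]
step 11: bank0 5->2 [CONFLICT]
step 12: bank5 6->5 [CONFLICT]
step 13: bank6 0->2 [CONFLICT]
step 14: bank0 2->2 [HIT]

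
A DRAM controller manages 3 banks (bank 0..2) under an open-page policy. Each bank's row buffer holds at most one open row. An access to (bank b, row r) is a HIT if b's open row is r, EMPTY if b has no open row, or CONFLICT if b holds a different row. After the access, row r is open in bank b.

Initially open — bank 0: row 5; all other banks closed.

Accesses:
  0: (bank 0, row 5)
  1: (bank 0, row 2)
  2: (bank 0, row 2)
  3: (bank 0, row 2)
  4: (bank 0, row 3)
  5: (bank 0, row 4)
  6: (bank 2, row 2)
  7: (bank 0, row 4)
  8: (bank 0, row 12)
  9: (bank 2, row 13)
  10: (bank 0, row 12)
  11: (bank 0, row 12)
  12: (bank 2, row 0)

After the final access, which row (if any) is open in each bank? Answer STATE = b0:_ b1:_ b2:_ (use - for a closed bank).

STATE = b0:12 b1:- b2:0

0: bank 0 row 5 — prev 5 → HIT
1: bank 0 row 2 — prev 5 → CONFLICT
2: bank 0 row 2 — prev 2 → HIT
3: bank 0 row 2 — prev 2 → HIT
4: bank 0 row 3 — prev 2 → CONFLICT
5: bank 0 row 4 — prev 3 → CONFLICT
6: bank 2 row 2 — prev None → EMPTY
7: bank 0 row 4 — prev 4 → HIT
8: bank 0 row 12 — prev 4 → CONFLICT
9: bank 2 row 13 — prev 2 → CONFLICT
10: bank 0 row 12 — prev 12 → HIT
11: bank 0 row 12 — prev 12 → HIT
12: bank 2 row 0 — prev 13 → CONFLICT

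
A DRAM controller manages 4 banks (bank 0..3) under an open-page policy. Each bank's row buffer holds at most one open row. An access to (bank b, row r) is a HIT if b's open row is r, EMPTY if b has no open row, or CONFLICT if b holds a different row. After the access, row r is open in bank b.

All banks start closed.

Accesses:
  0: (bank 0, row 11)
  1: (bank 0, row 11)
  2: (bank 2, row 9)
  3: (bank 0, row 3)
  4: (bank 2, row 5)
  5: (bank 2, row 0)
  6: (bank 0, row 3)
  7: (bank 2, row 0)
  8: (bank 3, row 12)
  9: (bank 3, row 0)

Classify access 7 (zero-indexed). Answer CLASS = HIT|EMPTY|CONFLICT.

0: bank 0 row 11 — prev None → EMPTY
1: bank 0 row 11 — prev 11 → HIT
2: bank 2 row 9 — prev None → EMPTY
3: bank 0 row 3 — prev 11 → CONFLICT
4: bank 2 row 5 — prev 9 → CONFLICT
5: bank 2 row 0 — prev 5 → CONFLICT
6: bank 0 row 3 — prev 3 → HIT
7: bank 2 row 0 — prev 0 → HIT
8: bank 3 row 12 — prev None → EMPTY
9: bank 3 row 0 — prev 12 → CONFLICT

CLASS = HIT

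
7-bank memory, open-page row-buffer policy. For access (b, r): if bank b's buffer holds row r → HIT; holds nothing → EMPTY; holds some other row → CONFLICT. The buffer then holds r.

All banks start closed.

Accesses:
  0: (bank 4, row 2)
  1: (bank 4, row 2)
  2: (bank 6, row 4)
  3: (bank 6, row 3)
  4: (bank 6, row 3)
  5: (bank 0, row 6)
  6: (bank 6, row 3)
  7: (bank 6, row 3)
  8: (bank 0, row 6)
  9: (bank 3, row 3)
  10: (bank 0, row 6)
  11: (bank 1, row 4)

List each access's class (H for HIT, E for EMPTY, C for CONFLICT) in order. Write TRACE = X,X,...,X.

#0 (4,2) E
#1 (4,2) H  (was 2)
#2 (6,4) E
#3 (6,3) C  (was 4)
#4 (6,3) H  (was 3)
#5 (0,6) E
#6 (6,3) H  (was 3)
#7 (6,3) H  (was 3)
#8 (0,6) H  (was 6)
#9 (3,3) E
#10 (0,6) H  (was 6)
#11 (1,4) E

TRACE = E,H,E,C,H,E,H,H,H,E,H,E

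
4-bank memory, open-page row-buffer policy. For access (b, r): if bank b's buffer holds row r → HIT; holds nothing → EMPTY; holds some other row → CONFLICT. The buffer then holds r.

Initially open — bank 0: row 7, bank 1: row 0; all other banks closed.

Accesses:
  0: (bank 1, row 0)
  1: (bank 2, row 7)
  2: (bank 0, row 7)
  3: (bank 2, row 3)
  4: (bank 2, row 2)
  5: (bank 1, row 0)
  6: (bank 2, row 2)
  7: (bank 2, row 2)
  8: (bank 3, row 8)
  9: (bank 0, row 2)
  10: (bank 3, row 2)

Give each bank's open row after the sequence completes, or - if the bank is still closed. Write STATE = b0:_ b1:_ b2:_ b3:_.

STATE = b0:2 b1:0 b2:2 b3:2

  [0] b1 r0: had r0 ⇒ H
  [1] b2 r7: no row ⇒ E
  [2] b0 r7: had r7 ⇒ H
  [3] b2 r3: had r7 ⇒ C
  [4] b2 r2: had r3 ⇒ C
  [5] b1 r0: had r0 ⇒ H
  [6] b2 r2: had r2 ⇒ H
  [7] b2 r2: had r2 ⇒ H
  [8] b3 r8: no row ⇒ E
  [9] b0 r2: had r7 ⇒ C
  [10] b3 r2: had r8 ⇒ C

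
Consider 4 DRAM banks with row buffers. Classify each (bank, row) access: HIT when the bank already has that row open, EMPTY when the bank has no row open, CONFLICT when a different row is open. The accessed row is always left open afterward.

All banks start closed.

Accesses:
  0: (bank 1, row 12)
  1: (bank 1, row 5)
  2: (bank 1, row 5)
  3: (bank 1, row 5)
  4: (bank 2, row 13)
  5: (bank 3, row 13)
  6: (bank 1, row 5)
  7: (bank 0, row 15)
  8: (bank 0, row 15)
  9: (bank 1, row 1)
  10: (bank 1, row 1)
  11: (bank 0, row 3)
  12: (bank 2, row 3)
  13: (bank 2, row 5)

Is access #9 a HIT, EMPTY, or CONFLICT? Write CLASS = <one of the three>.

CLASS = CONFLICT

#0 (1,12) E
#1 (1,5) C  (was 12)
#2 (1,5) H  (was 5)
#3 (1,5) H  (was 5)
#4 (2,13) E
#5 (3,13) E
#6 (1,5) H  (was 5)
#7 (0,15) E
#8 (0,15) H  (was 15)
#9 (1,1) C  (was 5)
#10 (1,1) H  (was 1)
#11 (0,3) C  (was 15)
#12 (2,3) C  (was 13)
#13 (2,5) C  (was 3)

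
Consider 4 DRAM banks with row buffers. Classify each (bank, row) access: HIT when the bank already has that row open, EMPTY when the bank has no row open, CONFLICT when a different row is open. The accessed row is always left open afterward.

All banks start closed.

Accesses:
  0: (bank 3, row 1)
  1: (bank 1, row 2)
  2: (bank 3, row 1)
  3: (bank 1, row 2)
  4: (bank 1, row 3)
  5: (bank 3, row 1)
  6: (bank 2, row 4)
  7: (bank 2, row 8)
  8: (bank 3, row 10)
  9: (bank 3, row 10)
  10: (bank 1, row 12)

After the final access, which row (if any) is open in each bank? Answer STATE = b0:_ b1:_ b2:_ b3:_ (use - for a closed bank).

0: bank 3 row 1 — prev None → EMPTY
1: bank 1 row 2 — prev None → EMPTY
2: bank 3 row 1 — prev 1 → HIT
3: bank 1 row 2 — prev 2 → HIT
4: bank 1 row 3 — prev 2 → CONFLICT
5: bank 3 row 1 — prev 1 → HIT
6: bank 2 row 4 — prev None → EMPTY
7: bank 2 row 8 — prev 4 → CONFLICT
8: bank 3 row 10 — prev 1 → CONFLICT
9: bank 3 row 10 — prev 10 → HIT
10: bank 1 row 12 — prev 3 → CONFLICT

STATE = b0:- b1:12 b2:8 b3:10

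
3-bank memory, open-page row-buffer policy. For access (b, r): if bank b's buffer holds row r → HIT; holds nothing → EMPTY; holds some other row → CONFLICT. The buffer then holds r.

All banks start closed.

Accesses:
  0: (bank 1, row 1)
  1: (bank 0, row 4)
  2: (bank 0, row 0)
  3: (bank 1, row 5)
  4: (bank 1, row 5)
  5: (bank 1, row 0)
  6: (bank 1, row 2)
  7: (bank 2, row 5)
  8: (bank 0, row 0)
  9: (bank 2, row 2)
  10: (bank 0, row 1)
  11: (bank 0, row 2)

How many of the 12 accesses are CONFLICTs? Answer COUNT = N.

COUNT = 7

step 0: bank1 None->1 [EMPTY]
step 1: bank0 None->4 [EMPTY]
step 2: bank0 4->0 [CONFLICT]
step 3: bank1 1->5 [CONFLICT]
step 4: bank1 5->5 [HIT]
step 5: bank1 5->0 [CONFLICT]
step 6: bank1 0->2 [CONFLICT]
step 7: bank2 None->5 [EMPTY]
step 8: bank0 0->0 [HIT]
step 9: bank2 5->2 [CONFLICT]
step 10: bank0 0->1 [CONFLICT]
step 11: bank0 1->2 [CONFLICT]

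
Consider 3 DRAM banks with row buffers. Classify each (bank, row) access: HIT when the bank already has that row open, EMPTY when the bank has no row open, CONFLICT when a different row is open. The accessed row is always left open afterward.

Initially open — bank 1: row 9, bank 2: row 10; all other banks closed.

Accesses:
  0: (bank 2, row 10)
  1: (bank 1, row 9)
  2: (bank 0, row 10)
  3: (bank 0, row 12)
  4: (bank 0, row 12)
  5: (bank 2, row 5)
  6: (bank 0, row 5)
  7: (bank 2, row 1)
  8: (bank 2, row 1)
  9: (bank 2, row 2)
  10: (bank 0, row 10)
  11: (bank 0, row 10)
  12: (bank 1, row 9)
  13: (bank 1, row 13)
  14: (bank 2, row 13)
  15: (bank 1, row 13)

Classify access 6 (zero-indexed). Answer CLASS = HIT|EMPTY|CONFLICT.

0: bank 2 row 10 — prev 10 → HIT
1: bank 1 row 9 — prev 9 → HIT
2: bank 0 row 10 — prev None → EMPTY
3: bank 0 row 12 — prev 10 → CONFLICT
4: bank 0 row 12 — prev 12 → HIT
5: bank 2 row 5 — prev 10 → CONFLICT
6: bank 0 row 5 — prev 12 → CONFLICT
7: bank 2 row 1 — prev 5 → CONFLICT
8: bank 2 row 1 — prev 1 → HIT
9: bank 2 row 2 — prev 1 → CONFLICT
10: bank 0 row 10 — prev 5 → CONFLICT
11: bank 0 row 10 — prev 10 → HIT
12: bank 1 row 9 — prev 9 → HIT
13: bank 1 row 13 — prev 9 → CONFLICT
14: bank 2 row 13 — prev 2 → CONFLICT
15: bank 1 row 13 — prev 13 → HIT

CLASS = CONFLICT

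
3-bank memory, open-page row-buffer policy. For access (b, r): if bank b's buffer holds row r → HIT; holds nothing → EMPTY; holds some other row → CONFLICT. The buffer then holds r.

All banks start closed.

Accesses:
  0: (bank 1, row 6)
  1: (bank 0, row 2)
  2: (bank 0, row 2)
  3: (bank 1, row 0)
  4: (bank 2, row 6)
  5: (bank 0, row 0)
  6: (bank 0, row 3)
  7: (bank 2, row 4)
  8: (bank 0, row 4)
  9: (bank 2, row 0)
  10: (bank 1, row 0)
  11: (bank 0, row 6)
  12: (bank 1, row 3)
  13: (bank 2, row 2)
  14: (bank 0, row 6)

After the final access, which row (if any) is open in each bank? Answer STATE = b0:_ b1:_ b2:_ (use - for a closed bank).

step 0: bank1 None->6 [EMPTY]
step 1: bank0 None->2 [EMPTY]
step 2: bank0 2->2 [HIT]
step 3: bank1 6->0 [CONFLICT]
step 4: bank2 None->6 [EMPTY]
step 5: bank0 2->0 [CONFLICT]
step 6: bank0 0->3 [CONFLICT]
step 7: bank2 6->4 [CONFLICT]
step 8: bank0 3->4 [CONFLICT]
step 9: bank2 4->0 [CONFLICT]
step 10: bank1 0->0 [HIT]
step 11: bank0 4->6 [CONFLICT]
step 12: bank1 0->3 [CONFLICT]
step 13: bank2 0->2 [CONFLICT]
step 14: bank0 6->6 [HIT]

STATE = b0:6 b1:3 b2:2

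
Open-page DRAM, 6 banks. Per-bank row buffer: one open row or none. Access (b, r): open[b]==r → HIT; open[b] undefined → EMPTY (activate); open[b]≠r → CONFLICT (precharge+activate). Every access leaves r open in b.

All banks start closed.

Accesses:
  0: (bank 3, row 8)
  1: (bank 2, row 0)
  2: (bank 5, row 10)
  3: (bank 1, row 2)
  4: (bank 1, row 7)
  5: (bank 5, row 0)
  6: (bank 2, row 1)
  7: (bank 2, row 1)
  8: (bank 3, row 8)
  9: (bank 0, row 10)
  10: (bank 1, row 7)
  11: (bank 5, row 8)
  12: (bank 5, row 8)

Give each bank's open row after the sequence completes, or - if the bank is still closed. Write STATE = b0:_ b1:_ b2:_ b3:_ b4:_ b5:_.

STATE = b0:10 b1:7 b2:1 b3:8 b4:- b5:8

0: bank 3 row 8 — prev None → EMPTY
1: bank 2 row 0 — prev None → EMPTY
2: bank 5 row 10 — prev None → EMPTY
3: bank 1 row 2 — prev None → EMPTY
4: bank 1 row 7 — prev 2 → CONFLICT
5: bank 5 row 0 — prev 10 → CONFLICT
6: bank 2 row 1 — prev 0 → CONFLICT
7: bank 2 row 1 — prev 1 → HIT
8: bank 3 row 8 — prev 8 → HIT
9: bank 0 row 10 — prev None → EMPTY
10: bank 1 row 7 — prev 7 → HIT
11: bank 5 row 8 — prev 0 → CONFLICT
12: bank 5 row 8 — prev 8 → HIT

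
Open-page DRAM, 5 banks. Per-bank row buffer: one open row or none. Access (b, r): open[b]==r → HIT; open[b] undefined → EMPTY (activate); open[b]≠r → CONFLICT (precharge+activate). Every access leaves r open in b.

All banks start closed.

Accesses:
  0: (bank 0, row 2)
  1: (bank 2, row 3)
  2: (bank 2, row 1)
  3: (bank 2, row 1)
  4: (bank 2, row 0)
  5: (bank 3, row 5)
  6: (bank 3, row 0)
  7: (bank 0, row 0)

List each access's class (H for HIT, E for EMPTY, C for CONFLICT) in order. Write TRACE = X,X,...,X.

TRACE = E,E,C,H,C,E,C,C

step 0: bank0 None->2 [EMPTY]
step 1: bank2 None->3 [EMPTY]
step 2: bank2 3->1 [CONFLICT]
step 3: bank2 1->1 [HIT]
step 4: bank2 1->0 [CONFLICT]
step 5: bank3 None->5 [EMPTY]
step 6: bank3 5->0 [CONFLICT]
step 7: bank0 2->0 [CONFLICT]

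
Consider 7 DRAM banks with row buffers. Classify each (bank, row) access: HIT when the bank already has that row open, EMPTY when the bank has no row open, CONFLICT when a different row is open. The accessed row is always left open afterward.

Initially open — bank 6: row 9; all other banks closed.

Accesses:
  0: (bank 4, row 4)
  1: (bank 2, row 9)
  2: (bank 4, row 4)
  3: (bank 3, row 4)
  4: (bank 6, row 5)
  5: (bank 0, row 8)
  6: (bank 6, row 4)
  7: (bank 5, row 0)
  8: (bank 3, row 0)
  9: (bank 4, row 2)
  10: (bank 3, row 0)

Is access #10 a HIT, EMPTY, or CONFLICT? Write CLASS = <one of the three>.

0: bank 4 row 4 — prev None → EMPTY
1: bank 2 row 9 — prev None → EMPTY
2: bank 4 row 4 — prev 4 → HIT
3: bank 3 row 4 — prev None → EMPTY
4: bank 6 row 5 — prev 9 → CONFLICT
5: bank 0 row 8 — prev None → EMPTY
6: bank 6 row 4 — prev 5 → CONFLICT
7: bank 5 row 0 — prev None → EMPTY
8: bank 3 row 0 — prev 4 → CONFLICT
9: bank 4 row 2 — prev 4 → CONFLICT
10: bank 3 row 0 — prev 0 → HIT

CLASS = HIT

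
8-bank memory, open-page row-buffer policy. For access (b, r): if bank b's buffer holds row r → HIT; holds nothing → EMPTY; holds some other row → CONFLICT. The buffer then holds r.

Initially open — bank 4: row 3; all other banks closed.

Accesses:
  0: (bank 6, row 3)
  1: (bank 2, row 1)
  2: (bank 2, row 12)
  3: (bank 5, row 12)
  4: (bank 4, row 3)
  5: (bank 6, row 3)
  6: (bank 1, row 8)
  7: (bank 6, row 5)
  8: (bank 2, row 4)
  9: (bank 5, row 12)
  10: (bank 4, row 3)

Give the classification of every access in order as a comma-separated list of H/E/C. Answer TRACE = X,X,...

step 0: bank6 None->3 [EMPTY]
step 1: bank2 None->1 [EMPTY]
step 2: bank2 1->12 [CONFLICT]
step 3: bank5 None->12 [EMPTY]
step 4: bank4 3->3 [HIT]
step 5: bank6 3->3 [HIT]
step 6: bank1 None->8 [EMPTY]
step 7: bank6 3->5 [CONFLICT]
step 8: bank2 12->4 [CONFLICT]
step 9: bank5 12->12 [HIT]
step 10: bank4 3->3 [HIT]

TRACE = E,E,C,E,H,H,E,C,C,H,H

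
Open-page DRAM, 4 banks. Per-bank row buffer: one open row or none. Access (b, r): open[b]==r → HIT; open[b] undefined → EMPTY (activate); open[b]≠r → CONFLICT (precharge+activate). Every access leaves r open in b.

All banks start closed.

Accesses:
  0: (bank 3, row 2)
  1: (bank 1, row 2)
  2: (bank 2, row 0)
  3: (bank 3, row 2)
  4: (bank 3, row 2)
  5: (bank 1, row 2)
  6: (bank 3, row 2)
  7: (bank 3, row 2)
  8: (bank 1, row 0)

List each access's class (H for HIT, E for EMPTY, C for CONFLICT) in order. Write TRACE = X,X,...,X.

step 0: bank3 None->2 [EMPTY]
step 1: bank1 None->2 [EMPTY]
step 2: bank2 None->0 [EMPTY]
step 3: bank3 2->2 [HIT]
step 4: bank3 2->2 [HIT]
step 5: bank1 2->2 [HIT]
step 6: bank3 2->2 [HIT]
step 7: bank3 2->2 [HIT]
step 8: bank1 2->0 [CONFLICT]

TRACE = E,E,E,H,H,H,H,H,C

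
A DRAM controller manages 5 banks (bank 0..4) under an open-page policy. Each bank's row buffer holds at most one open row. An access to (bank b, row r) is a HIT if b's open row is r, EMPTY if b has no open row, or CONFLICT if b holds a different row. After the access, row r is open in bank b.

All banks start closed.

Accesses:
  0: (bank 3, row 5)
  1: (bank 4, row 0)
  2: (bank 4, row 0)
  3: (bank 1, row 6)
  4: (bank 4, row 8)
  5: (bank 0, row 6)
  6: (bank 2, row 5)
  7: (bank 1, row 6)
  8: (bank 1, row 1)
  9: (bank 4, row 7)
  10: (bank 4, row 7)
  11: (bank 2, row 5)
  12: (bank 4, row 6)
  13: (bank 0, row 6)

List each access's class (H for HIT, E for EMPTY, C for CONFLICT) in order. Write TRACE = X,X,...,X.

TRACE = E,E,H,E,C,E,E,H,C,C,H,H,C,H

#0 (3,5) E
#1 (4,0) E
#2 (4,0) H  (was 0)
#3 (1,6) E
#4 (4,8) C  (was 0)
#5 (0,6) E
#6 (2,5) E
#7 (1,6) H  (was 6)
#8 (1,1) C  (was 6)
#9 (4,7) C  (was 8)
#10 (4,7) H  (was 7)
#11 (2,5) H  (was 5)
#12 (4,6) C  (was 7)
#13 (0,6) H  (was 6)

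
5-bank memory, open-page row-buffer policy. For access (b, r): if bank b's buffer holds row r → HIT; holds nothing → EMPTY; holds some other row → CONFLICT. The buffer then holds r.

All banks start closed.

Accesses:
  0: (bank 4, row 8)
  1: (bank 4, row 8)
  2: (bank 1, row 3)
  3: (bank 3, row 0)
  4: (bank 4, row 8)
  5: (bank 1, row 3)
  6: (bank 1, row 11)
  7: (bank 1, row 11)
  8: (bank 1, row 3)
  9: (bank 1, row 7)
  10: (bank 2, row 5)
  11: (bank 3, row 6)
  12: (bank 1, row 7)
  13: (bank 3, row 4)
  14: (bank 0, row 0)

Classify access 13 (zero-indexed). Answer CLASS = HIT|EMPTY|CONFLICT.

CLASS = CONFLICT

  [0] b4 r8: no row ⇒ E
  [1] b4 r8: had r8 ⇒ H
  [2] b1 r3: no row ⇒ E
  [3] b3 r0: no row ⇒ E
  [4] b4 r8: had r8 ⇒ H
  [5] b1 r3: had r3 ⇒ H
  [6] b1 r11: had r3 ⇒ C
  [7] b1 r11: had r11 ⇒ H
  [8] b1 r3: had r11 ⇒ C
  [9] b1 r7: had r3 ⇒ C
  [10] b2 r5: no row ⇒ E
  [11] b3 r6: had r0 ⇒ C
  [12] b1 r7: had r7 ⇒ H
  [13] b3 r4: had r6 ⇒ C
  [14] b0 r0: no row ⇒ E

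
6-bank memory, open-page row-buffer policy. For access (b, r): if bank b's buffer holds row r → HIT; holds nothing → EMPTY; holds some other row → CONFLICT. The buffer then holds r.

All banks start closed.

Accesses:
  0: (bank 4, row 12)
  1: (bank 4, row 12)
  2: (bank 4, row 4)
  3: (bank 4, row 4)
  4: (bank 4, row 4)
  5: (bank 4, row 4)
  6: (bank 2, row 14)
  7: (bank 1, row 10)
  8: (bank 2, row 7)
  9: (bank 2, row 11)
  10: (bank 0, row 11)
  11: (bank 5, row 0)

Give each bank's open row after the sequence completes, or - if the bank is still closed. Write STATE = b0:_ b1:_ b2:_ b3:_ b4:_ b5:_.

#0 (4,12) E
#1 (4,12) H  (was 12)
#2 (4,4) C  (was 12)
#3 (4,4) H  (was 4)
#4 (4,4) H  (was 4)
#5 (4,4) H  (was 4)
#6 (2,14) E
#7 (1,10) E
#8 (2,7) C  (was 14)
#9 (2,11) C  (was 7)
#10 (0,11) E
#11 (5,0) E

STATE = b0:11 b1:10 b2:11 b3:- b4:4 b5:0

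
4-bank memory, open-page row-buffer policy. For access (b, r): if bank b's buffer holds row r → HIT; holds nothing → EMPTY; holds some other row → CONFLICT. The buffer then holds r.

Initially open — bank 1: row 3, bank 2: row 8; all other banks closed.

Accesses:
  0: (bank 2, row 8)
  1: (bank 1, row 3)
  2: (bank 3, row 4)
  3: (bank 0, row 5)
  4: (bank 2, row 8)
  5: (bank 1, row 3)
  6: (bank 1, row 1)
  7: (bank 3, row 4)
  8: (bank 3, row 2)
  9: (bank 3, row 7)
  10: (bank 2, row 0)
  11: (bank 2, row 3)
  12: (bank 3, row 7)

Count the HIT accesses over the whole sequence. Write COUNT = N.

0: bank 2 row 8 — prev 8 → HIT
1: bank 1 row 3 — prev 3 → HIT
2: bank 3 row 4 — prev None → EMPTY
3: bank 0 row 5 — prev None → EMPTY
4: bank 2 row 8 — prev 8 → HIT
5: bank 1 row 3 — prev 3 → HIT
6: bank 1 row 1 — prev 3 → CONFLICT
7: bank 3 row 4 — prev 4 → HIT
8: bank 3 row 2 — prev 4 → CONFLICT
9: bank 3 row 7 — prev 2 → CONFLICT
10: bank 2 row 0 — prev 8 → CONFLICT
11: bank 2 row 3 — prev 0 → CONFLICT
12: bank 3 row 7 — prev 7 → HIT

COUNT = 6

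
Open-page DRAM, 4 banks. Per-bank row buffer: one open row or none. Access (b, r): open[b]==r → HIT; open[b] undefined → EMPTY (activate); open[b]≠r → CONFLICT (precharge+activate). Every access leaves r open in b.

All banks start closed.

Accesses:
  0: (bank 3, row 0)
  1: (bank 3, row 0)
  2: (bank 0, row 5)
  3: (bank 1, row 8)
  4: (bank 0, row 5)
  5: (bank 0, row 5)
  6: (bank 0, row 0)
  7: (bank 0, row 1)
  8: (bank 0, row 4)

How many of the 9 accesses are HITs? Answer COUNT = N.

  [0] b3 r0: no row ⇒ E
  [1] b3 r0: had r0 ⇒ H
  [2] b0 r5: no row ⇒ E
  [3] b1 r8: no row ⇒ E
  [4] b0 r5: had r5 ⇒ H
  [5] b0 r5: had r5 ⇒ H
  [6] b0 r0: had r5 ⇒ C
  [7] b0 r1: had r0 ⇒ C
  [8] b0 r4: had r1 ⇒ C

COUNT = 3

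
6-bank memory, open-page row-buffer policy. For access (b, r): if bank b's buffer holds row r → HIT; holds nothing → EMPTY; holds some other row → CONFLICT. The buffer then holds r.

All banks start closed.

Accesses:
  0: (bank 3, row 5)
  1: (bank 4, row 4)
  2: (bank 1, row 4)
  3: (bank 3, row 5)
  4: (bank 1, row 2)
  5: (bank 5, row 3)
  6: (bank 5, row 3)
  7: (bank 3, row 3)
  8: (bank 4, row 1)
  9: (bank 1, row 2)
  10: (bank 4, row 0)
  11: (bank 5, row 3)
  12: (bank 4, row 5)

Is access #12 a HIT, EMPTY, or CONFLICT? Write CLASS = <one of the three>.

CLASS = CONFLICT

#0 (3,5) E
#1 (4,4) E
#2 (1,4) E
#3 (3,5) H  (was 5)
#4 (1,2) C  (was 4)
#5 (5,3) E
#6 (5,3) H  (was 3)
#7 (3,3) C  (was 5)
#8 (4,1) C  (was 4)
#9 (1,2) H  (was 2)
#10 (4,0) C  (was 1)
#11 (5,3) H  (was 3)
#12 (4,5) C  (was 0)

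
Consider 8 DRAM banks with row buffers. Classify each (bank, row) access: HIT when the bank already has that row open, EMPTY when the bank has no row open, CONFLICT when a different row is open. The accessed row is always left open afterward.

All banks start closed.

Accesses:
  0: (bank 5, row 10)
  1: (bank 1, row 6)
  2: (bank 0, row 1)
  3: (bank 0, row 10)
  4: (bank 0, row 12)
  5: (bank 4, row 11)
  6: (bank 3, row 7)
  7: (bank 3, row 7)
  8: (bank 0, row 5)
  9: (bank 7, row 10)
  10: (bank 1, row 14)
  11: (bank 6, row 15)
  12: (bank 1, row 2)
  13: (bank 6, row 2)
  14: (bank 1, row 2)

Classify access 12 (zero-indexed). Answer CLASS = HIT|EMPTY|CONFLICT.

CLASS = CONFLICT

  [0] b5 r10: no row ⇒ E
  [1] b1 r6: no row ⇒ E
  [2] b0 r1: no row ⇒ E
  [3] b0 r10: had r1 ⇒ C
  [4] b0 r12: had r10 ⇒ C
  [5] b4 r11: no row ⇒ E
  [6] b3 r7: no row ⇒ E
  [7] b3 r7: had r7 ⇒ H
  [8] b0 r5: had r12 ⇒ C
  [9] b7 r10: no row ⇒ E
  [10] b1 r14: had r6 ⇒ C
  [11] b6 r15: no row ⇒ E
  [12] b1 r2: had r14 ⇒ C
  [13] b6 r2: had r15 ⇒ C
  [14] b1 r2: had r2 ⇒ H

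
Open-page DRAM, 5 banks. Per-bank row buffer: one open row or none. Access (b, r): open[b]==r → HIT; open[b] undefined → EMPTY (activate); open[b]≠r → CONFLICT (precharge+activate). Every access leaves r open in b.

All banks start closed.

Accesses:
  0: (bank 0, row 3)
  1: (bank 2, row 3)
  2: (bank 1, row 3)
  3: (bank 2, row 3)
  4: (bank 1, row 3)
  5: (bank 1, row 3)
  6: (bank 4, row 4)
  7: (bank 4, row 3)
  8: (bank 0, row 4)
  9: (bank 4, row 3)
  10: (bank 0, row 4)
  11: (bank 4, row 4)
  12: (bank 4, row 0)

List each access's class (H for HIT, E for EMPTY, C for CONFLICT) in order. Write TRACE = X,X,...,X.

TRACE = E,E,E,H,H,H,E,C,C,H,H,C,C

step 0: bank0 None->3 [EMPTY]
step 1: bank2 None->3 [EMPTY]
step 2: bank1 None->3 [EMPTY]
step 3: bank2 3->3 [HIT]
step 4: bank1 3->3 [HIT]
step 5: bank1 3->3 [HIT]
step 6: bank4 None->4 [EMPTY]
step 7: bank4 4->3 [CONFLICT]
step 8: bank0 3->4 [CONFLICT]
step 9: bank4 3->3 [HIT]
step 10: bank0 4->4 [HIT]
step 11: bank4 3->4 [CONFLICT]
step 12: bank4 4->0 [CONFLICT]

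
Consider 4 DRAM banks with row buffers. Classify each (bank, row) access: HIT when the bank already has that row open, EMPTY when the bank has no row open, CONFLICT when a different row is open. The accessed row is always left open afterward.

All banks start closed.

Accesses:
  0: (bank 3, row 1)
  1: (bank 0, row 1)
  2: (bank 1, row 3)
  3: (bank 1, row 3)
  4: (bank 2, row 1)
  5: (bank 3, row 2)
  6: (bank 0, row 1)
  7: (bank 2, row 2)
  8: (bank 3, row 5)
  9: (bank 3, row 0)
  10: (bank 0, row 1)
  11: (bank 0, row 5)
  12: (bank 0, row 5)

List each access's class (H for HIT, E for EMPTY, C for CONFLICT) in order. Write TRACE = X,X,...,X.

  [0] b3 r1: no row ⇒ E
  [1] b0 r1: no row ⇒ E
  [2] b1 r3: no row ⇒ E
  [3] b1 r3: had r3 ⇒ H
  [4] b2 r1: no row ⇒ E
  [5] b3 r2: had r1 ⇒ C
  [6] b0 r1: had r1 ⇒ H
  [7] b2 r2: had r1 ⇒ C
  [8] b3 r5: had r2 ⇒ C
  [9] b3 r0: had r5 ⇒ C
  [10] b0 r1: had r1 ⇒ H
  [11] b0 r5: had r1 ⇒ C
  [12] b0 r5: had r5 ⇒ H

TRACE = E,E,E,H,E,C,H,C,C,C,H,C,H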